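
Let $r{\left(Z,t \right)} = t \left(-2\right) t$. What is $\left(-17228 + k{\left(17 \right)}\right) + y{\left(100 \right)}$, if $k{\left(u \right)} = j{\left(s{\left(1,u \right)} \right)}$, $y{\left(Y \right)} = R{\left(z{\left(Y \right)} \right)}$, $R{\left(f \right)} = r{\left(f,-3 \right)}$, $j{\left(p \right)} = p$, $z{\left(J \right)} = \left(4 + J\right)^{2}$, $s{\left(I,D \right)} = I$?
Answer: $-17245$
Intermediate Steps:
$r{\left(Z,t \right)} = - 2 t^{2}$ ($r{\left(Z,t \right)} = - 2 t t = - 2 t^{2}$)
$R{\left(f \right)} = -18$ ($R{\left(f \right)} = - 2 \left(-3\right)^{2} = \left(-2\right) 9 = -18$)
$y{\left(Y \right)} = -18$
$k{\left(u \right)} = 1$
$\left(-17228 + k{\left(17 \right)}\right) + y{\left(100 \right)} = \left(-17228 + 1\right) - 18 = -17227 - 18 = -17245$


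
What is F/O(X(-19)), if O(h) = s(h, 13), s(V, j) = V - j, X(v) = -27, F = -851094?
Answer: 425547/20 ≈ 21277.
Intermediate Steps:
O(h) = -13 + h (O(h) = h - 1*13 = h - 13 = -13 + h)
F/O(X(-19)) = -851094/(-13 - 27) = -851094/(-40) = -851094*(-1/40) = 425547/20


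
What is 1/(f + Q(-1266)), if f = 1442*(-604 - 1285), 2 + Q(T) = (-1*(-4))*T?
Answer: -1/2729004 ≈ -3.6643e-7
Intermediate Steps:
Q(T) = -2 + 4*T (Q(T) = -2 + (-1*(-4))*T = -2 + 4*T)
f = -2723938 (f = 1442*(-1889) = -2723938)
1/(f + Q(-1266)) = 1/(-2723938 + (-2 + 4*(-1266))) = 1/(-2723938 + (-2 - 5064)) = 1/(-2723938 - 5066) = 1/(-2729004) = -1/2729004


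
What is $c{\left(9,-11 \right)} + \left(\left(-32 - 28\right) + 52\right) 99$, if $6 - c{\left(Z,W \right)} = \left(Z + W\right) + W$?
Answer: $-773$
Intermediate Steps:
$c{\left(Z,W \right)} = 6 - Z - 2 W$ ($c{\left(Z,W \right)} = 6 - \left(\left(Z + W\right) + W\right) = 6 - \left(\left(W + Z\right) + W\right) = 6 - \left(Z + 2 W\right) = 6 - Z - 2 W$)
$c{\left(9,-11 \right)} + \left(\left(-32 - 28\right) + 52\right) 99 = \left(6 - 9 - -22\right) + \left(\left(-32 - 28\right) + 52\right) 99 = \left(6 - 9 + 22\right) + \left(-60 + 52\right) 99 = 19 - 792 = -773$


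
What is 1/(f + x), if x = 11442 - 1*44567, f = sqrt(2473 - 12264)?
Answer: -33125/1097275416 - I*sqrt(9791)/1097275416 ≈ -3.0188e-5 - 9.0177e-8*I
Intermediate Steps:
f = I*sqrt(9791) (f = sqrt(-9791) = I*sqrt(9791) ≈ 98.949*I)
x = -33125 (x = 11442 - 44567 = -33125)
1/(f + x) = 1/(I*sqrt(9791) - 33125) = 1/(-33125 + I*sqrt(9791))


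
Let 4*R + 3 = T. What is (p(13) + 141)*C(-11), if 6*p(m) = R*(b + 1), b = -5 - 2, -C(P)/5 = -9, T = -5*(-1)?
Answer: 12645/2 ≈ 6322.5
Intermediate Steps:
T = 5
C(P) = 45 (C(P) = -5*(-9) = 45)
b = -7
R = ½ (R = -¾ + (¼)*5 = -¾ + 5/4 = ½ ≈ 0.50000)
p(m) = -½ (p(m) = ((-7 + 1)/2)/6 = ((½)*(-6))/6 = (⅙)*(-3) = -½)
(p(13) + 141)*C(-11) = (-½ + 141)*45 = (281/2)*45 = 12645/2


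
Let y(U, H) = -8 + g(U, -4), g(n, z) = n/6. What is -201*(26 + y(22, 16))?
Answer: -4355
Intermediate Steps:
g(n, z) = n/6 (g(n, z) = n*(⅙) = n/6)
y(U, H) = -8 + U/6
-201*(26 + y(22, 16)) = -201*(26 + (-8 + (⅙)*22)) = -201*(26 + (-8 + 11/3)) = -201*(26 - 13/3) = -201*65/3 = -4355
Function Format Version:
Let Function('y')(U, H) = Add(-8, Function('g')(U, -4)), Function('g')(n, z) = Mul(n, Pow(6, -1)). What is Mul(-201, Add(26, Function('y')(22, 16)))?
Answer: -4355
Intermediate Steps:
Function('g')(n, z) = Mul(Rational(1, 6), n) (Function('g')(n, z) = Mul(n, Rational(1, 6)) = Mul(Rational(1, 6), n))
Function('y')(U, H) = Add(-8, Mul(Rational(1, 6), U))
Mul(-201, Add(26, Function('y')(22, 16))) = Mul(-201, Add(26, Add(-8, Mul(Rational(1, 6), 22)))) = Mul(-201, Add(26, Add(-8, Rational(11, 3)))) = Mul(-201, Add(26, Rational(-13, 3))) = Mul(-201, Rational(65, 3)) = -4355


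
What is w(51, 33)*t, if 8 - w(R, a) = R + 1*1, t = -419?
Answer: 18436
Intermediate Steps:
w(R, a) = 7 - R (w(R, a) = 8 - (R + 1*1) = 8 - (R + 1) = 8 - (1 + R) = 8 + (-1 - R) = 7 - R)
w(51, 33)*t = (7 - 1*51)*(-419) = (7 - 51)*(-419) = -44*(-419) = 18436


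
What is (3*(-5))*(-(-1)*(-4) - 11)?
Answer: 225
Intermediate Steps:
(3*(-5))*(-(-1)*(-4) - 11) = -15*(-1*4 - 11) = -15*(-4 - 11) = -15*(-15) = 225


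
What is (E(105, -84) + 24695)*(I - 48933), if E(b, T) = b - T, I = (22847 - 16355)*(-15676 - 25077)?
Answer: -6584739605556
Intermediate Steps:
I = -264568476 (I = 6492*(-40753) = -264568476)
(E(105, -84) + 24695)*(I - 48933) = ((105 - 1*(-84)) + 24695)*(-264568476 - 48933) = ((105 + 84) + 24695)*(-264617409) = (189 + 24695)*(-264617409) = 24884*(-264617409) = -6584739605556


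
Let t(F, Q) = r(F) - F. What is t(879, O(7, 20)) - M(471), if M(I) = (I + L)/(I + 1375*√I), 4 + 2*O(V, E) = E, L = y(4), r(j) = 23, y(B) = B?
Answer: -1617971349/1890154 - 653125*√471/890262534 ≈ -856.02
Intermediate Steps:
L = 4
O(V, E) = -2 + E/2
M(I) = (4 + I)/(I + 1375*√I) (M(I) = (I + 4)/(I + 1375*√I) = (4 + I)/(I + 1375*√I))
t(F, Q) = 23 - F
t(879, O(7, 20)) - M(471) = (23 - 1*879) - (4 + 471)/(471 + 1375*√471) = (23 - 879) - 475/(471 + 1375*√471) = -856 - 475/(471 + 1375*√471)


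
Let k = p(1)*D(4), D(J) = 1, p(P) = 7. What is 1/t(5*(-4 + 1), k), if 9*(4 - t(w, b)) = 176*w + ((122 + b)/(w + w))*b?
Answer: 90/27061 ≈ 0.0033258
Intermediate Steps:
k = 7 (k = 7*1 = 7)
t(w, b) = 4 - 176*w/9 - b*(122 + b)/(18*w) (t(w, b) = 4 - (176*w + ((122 + b)/(w + w))*b)/9 = 4 - (176*w + ((122 + b)/((2*w)))*b)/9 = 4 - (176*w + ((122 + b)*(1/(2*w)))*b)/9 = 4 - (176*w + ((122 + b)/(2*w))*b)/9 = 4 - (176*w + b*(122 + b)/(2*w))/9 = 4 + (-176*w/9 - b*(122 + b)/(18*w)) = 4 - 176*w/9 - b*(122 + b)/(18*w))
1/t(5*(-4 + 1), k) = 1/((-1*7² - 352*25*(-4 + 1)² - 122*7 + 72*(5*(-4 + 1)))/(18*((5*(-4 + 1))))) = 1/((-1*49 - 352*(5*(-3))² - 854 + 72*(5*(-3)))/(18*((5*(-3))))) = 1/((1/18)*(-49 - 352*(-15)² - 854 + 72*(-15))/(-15)) = 1/((1/18)*(-1/15)*(-49 - 352*225 - 854 - 1080)) = 1/((1/18)*(-1/15)*(-49 - 79200 - 854 - 1080)) = 1/((1/18)*(-1/15)*(-81183)) = 1/(27061/90) = 90/27061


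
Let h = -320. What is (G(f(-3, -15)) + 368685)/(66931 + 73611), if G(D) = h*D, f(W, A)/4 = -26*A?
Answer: -130515/140542 ≈ -0.92865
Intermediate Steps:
f(W, A) = -104*A (f(W, A) = 4*(-26*A) = -104*A)
G(D) = -320*D
(G(f(-3, -15)) + 368685)/(66931 + 73611) = (-(-33280)*(-15) + 368685)/(66931 + 73611) = (-320*1560 + 368685)/140542 = (-499200 + 368685)*(1/140542) = -130515*1/140542 = -130515/140542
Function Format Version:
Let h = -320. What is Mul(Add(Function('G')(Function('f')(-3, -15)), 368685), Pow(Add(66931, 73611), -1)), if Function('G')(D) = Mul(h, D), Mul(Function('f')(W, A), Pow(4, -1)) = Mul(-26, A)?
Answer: Rational(-130515, 140542) ≈ -0.92865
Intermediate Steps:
Function('f')(W, A) = Mul(-104, A) (Function('f')(W, A) = Mul(4, Mul(-26, A)) = Mul(-104, A))
Function('G')(D) = Mul(-320, D)
Mul(Add(Function('G')(Function('f')(-3, -15)), 368685), Pow(Add(66931, 73611), -1)) = Mul(Add(Mul(-320, Mul(-104, -15)), 368685), Pow(Add(66931, 73611), -1)) = Mul(Add(Mul(-320, 1560), 368685), Pow(140542, -1)) = Mul(Add(-499200, 368685), Rational(1, 140542)) = Mul(-130515, Rational(1, 140542)) = Rational(-130515, 140542)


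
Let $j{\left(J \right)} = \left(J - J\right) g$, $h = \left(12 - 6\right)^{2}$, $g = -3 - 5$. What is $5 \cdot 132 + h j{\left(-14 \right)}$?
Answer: $660$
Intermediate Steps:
$g = -8$ ($g = -3 - 5 = -8$)
$h = 36$ ($h = 6^{2} = 36$)
$j{\left(J \right)} = 0$ ($j{\left(J \right)} = \left(J - J\right) \left(-8\right) = 0 \left(-8\right) = 0$)
$5 \cdot 132 + h j{\left(-14 \right)} = 5 \cdot 132 + 36 \cdot 0 = 660 + 0 = 660$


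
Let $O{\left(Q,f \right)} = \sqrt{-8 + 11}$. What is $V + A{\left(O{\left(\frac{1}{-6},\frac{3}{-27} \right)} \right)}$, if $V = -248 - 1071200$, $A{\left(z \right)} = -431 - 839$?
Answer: $-1072718$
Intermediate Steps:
$O{\left(Q,f \right)} = \sqrt{3}$
$A{\left(z \right)} = -1270$ ($A{\left(z \right)} = -431 - 839 = -1270$)
$V = -1071448$ ($V = -248 - 1071200 = -1071448$)
$V + A{\left(O{\left(\frac{1}{-6},\frac{3}{-27} \right)} \right)} = -1071448 - 1270 = -1072718$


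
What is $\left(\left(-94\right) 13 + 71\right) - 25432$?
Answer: $-26583$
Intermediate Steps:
$\left(\left(-94\right) 13 + 71\right) - 25432 = \left(-1222 + 71\right) - 25432 = -1151 - 25432 = -26583$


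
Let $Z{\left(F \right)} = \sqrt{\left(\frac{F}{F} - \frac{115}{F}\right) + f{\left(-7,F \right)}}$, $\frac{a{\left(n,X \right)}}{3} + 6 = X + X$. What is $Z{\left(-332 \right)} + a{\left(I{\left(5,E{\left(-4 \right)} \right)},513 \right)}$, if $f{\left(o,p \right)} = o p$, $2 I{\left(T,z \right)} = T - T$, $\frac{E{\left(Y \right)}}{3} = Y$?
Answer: $3060 + \frac{\sqrt{64077245}}{166} \approx 3108.2$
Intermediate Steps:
$E{\left(Y \right)} = 3 Y$
$I{\left(T,z \right)} = 0$ ($I{\left(T,z \right)} = \frac{T - T}{2} = \frac{1}{2} \cdot 0 = 0$)
$a{\left(n,X \right)} = -18 + 6 X$ ($a{\left(n,X \right)} = -18 + 3 \left(X + X\right) = -18 + 3 \cdot 2 X = -18 + 6 X$)
$Z{\left(F \right)} = \sqrt{1 - \frac{115}{F} - 7 F}$ ($Z{\left(F \right)} = \sqrt{\left(\frac{F}{F} - \frac{115}{F}\right) - 7 F} = \sqrt{\left(1 - \frac{115}{F}\right) - 7 F} = \sqrt{1 - \frac{115}{F} - 7 F}$)
$Z{\left(-332 \right)} + a{\left(I{\left(5,E{\left(-4 \right)} \right)},513 \right)} = \sqrt{1 - \frac{115}{-332} - -2324} + \left(-18 + 6 \cdot 513\right) = \sqrt{1 - - \frac{115}{332} + 2324} + \left(-18 + 3078\right) = \sqrt{1 + \frac{115}{332} + 2324} + 3060 = \sqrt{\frac{772015}{332}} + 3060 = \frac{\sqrt{64077245}}{166} + 3060 = 3060 + \frac{\sqrt{64077245}}{166}$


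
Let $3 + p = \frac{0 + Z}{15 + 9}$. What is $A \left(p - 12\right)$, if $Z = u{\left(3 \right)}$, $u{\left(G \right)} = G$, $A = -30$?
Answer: $\frac{1785}{4} \approx 446.25$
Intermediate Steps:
$Z = 3$
$p = - \frac{23}{8}$ ($p = -3 + \frac{0 + 3}{15 + 9} = -3 + \frac{3}{24} = -3 + 3 \cdot \frac{1}{24} = -3 + \frac{1}{8} = - \frac{23}{8} \approx -2.875$)
$A \left(p - 12\right) = - 30 \left(- \frac{23}{8} - 12\right) = \left(-30\right) \left(- \frac{119}{8}\right) = \frac{1785}{4}$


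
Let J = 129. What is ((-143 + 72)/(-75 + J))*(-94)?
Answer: 3337/27 ≈ 123.59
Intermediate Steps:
((-143 + 72)/(-75 + J))*(-94) = ((-143 + 72)/(-75 + 129))*(-94) = -71/54*(-94) = 3337/27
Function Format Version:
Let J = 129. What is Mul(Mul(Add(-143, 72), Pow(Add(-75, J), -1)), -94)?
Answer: Rational(3337, 27) ≈ 123.59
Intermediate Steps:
Mul(Mul(Add(-143, 72), Pow(Add(-75, J), -1)), -94) = Mul(Mul(Add(-143, 72), Pow(Add(-75, 129), -1)), -94) = Mul(Mul(-71, Pow(54, -1)), -94) = Mul(Mul(-71, Rational(1, 54)), -94) = Mul(Rational(-71, 54), -94) = Rational(3337, 27)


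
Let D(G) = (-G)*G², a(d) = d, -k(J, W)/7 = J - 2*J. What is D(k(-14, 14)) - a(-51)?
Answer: 941243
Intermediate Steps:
k(J, W) = 7*J (k(J, W) = -7*(J - 2*J) = -(-7)*J = 7*J)
D(G) = -G³
D(k(-14, 14)) - a(-51) = -(7*(-14))³ - 1*(-51) = -1*(-98)³ + 51 = -1*(-941192) + 51 = 941192 + 51 = 941243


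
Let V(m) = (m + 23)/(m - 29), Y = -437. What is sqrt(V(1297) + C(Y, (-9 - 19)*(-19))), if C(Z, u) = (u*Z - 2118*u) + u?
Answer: I*sqrt(136537113382)/317 ≈ 1165.6*I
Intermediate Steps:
C(Z, u) = -2117*u + Z*u (C(Z, u) = (Z*u - 2118*u) + u = (-2118*u + Z*u) + u = -2117*u + Z*u)
V(m) = (23 + m)/(-29 + m)
sqrt(V(1297) + C(Y, (-9 - 19)*(-19))) = sqrt((23 + 1297)/(-29 + 1297) + ((-9 - 19)*(-19))*(-2117 - 437)) = sqrt(1320/1268 - 28*(-19)*(-2554)) = sqrt((1/1268)*1320 + 532*(-2554)) = sqrt(330/317 - 1358728) = sqrt(-430716446/317) = I*sqrt(136537113382)/317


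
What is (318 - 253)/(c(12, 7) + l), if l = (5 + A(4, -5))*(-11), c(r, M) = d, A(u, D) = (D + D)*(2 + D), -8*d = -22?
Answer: -260/1529 ≈ -0.17005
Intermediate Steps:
d = 11/4 (d = -⅛*(-22) = 11/4 ≈ 2.7500)
A(u, D) = 2*D*(2 + D) (A(u, D) = (2*D)*(2 + D) = 2*D*(2 + D))
c(r, M) = 11/4
l = -385 (l = (5 + 2*(-5)*(2 - 5))*(-11) = (5 + 2*(-5)*(-3))*(-11) = (5 + 30)*(-11) = 35*(-11) = -385)
(318 - 253)/(c(12, 7) + l) = (318 - 253)/(11/4 - 385) = 65/(-1529/4) = 65*(-4/1529) = -260/1529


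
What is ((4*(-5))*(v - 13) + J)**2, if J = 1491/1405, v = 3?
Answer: 79801165081/1974025 ≈ 40426.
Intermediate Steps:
J = 1491/1405 (J = 1491*(1/1405) = 1491/1405 ≈ 1.0612)
((4*(-5))*(v - 13) + J)**2 = ((4*(-5))*(3 - 13) + 1491/1405)**2 = (-20*(-10) + 1491/1405)**2 = (200 + 1491/1405)**2 = (282491/1405)**2 = 79801165081/1974025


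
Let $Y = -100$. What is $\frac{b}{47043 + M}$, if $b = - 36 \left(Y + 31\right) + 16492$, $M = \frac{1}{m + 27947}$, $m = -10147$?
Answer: $\frac{337772800}{837365401} \approx 0.40338$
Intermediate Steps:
$M = \frac{1}{17800}$ ($M = \frac{1}{-10147 + 27947} = \frac{1}{17800} \approx 5.618 \cdot 10^{-5}$)
$b = 18976$ ($b = - 36 \left(-100 + 31\right) + 16492 = \left(-36\right) \left(-69\right) + 16492 = 2484 + 16492 = 18976$)
$\frac{b}{47043 + M} = \frac{18976}{47043 + \frac{1}{17800}} = \frac{18976}{\frac{837365401}{17800}} = 18976 \cdot \frac{17800}{837365401} = \frac{337772800}{837365401}$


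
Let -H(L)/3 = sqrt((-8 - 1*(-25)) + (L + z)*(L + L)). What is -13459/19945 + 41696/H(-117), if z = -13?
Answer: -13459/19945 - 41696*sqrt(30437)/91311 ≈ -80.341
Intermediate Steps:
H(L) = -3*sqrt(17 + 2*L*(-13 + L)) (H(L) = -3*sqrt((-8 - 1*(-25)) + (L - 13)*(L + L)) = -3*sqrt((-8 + 25) + (-13 + L)*(2*L)) = -3*sqrt(17 + 2*L*(-13 + L)))
-13459/19945 + 41696/H(-117) = -13459/19945 + 41696/((-3*sqrt(17 - 26*(-117) + 2*(-117)**2))) = -13459*1/19945 + 41696/((-3*sqrt(17 + 3042 + 2*13689))) = -13459/19945 + 41696/((-3*sqrt(17 + 3042 + 27378))) = -13459/19945 + 41696/((-3*sqrt(30437))) = -13459/19945 + 41696*(-sqrt(30437)/91311) = -13459/19945 - 41696*sqrt(30437)/91311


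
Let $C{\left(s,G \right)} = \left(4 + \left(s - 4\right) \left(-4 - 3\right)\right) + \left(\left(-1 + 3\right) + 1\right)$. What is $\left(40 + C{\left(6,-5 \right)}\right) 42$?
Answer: $1386$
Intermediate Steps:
$C{\left(s,G \right)} = 35 - 7 s$ ($C{\left(s,G \right)} = \left(4 + \left(-4 + s\right) \left(-7\right)\right) + \left(2 + 1\right) = \left(4 - \left(-28 + 7 s\right)\right) + 3 = \left(32 - 7 s\right) + 3 = 35 - 7 s$)
$\left(40 + C{\left(6,-5 \right)}\right) 42 = \left(40 + \left(35 - 42\right)\right) 42 = \left(40 - 7\right) 42 = 33 \cdot 42 = 1386$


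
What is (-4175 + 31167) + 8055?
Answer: 35047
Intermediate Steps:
(-4175 + 31167) + 8055 = 26992 + 8055 = 35047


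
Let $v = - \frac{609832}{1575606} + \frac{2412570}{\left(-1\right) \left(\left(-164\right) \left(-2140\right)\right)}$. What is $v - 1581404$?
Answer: $- \frac{1410452240194189}{891894648} \approx -1.5814 \cdot 10^{6}$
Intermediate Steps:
$v = - \frac{6476268397}{891894648}$ ($v = \left(-609832\right) \frac{1}{1575606} + \frac{2412570}{\left(-1\right) 350960} = - \frac{9836}{25413} + \frac{2412570}{-350960} = - \frac{9836}{25413} + 2412570 \left(- \frac{1}{350960}\right) = - \frac{9836}{25413} - \frac{241257}{35096} = - \frac{6476268397}{891894648} \approx -7.2612$)
$v - 1581404 = - \frac{6476268397}{891894648} - 1581404 = - \frac{1410452240194189}{891894648}$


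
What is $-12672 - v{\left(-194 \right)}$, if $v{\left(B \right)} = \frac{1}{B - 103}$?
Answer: $- \frac{3763583}{297} \approx -12672.0$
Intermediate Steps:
$v{\left(B \right)} = \frac{1}{-103 + B}$
$-12672 - v{\left(-194 \right)} = -12672 - \frac{1}{-103 - 194} = -12672 - \frac{1}{-297} = -12672 - - \frac{1}{297} = -12672 + \frac{1}{297} = - \frac{3763583}{297}$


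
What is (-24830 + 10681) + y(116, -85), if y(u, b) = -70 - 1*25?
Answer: -14244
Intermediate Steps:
y(u, b) = -95 (y(u, b) = -70 - 25 = -95)
(-24830 + 10681) + y(116, -85) = (-24830 + 10681) - 95 = -14149 - 95 = -14244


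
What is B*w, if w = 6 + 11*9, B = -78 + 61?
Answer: -1785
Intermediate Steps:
B = -17
w = 105 (w = 6 + 99 = 105)
B*w = -17*105 = -1785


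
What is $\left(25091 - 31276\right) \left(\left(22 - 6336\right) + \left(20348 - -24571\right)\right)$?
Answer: $-238771925$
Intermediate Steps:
$\left(25091 - 31276\right) \left(\left(22 - 6336\right) + \left(20348 - -24571\right)\right) = - 6185 \left(\left(22 - 6336\right) + \left(20348 + 24571\right)\right) = - 6185 \left(-6314 + 44919\right) = \left(-6185\right) 38605 = -238771925$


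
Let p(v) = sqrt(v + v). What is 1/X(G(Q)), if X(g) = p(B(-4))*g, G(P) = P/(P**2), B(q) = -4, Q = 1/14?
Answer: -I*sqrt(2)/56 ≈ -0.025254*I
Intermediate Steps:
Q = 1/14 ≈ 0.071429
p(v) = sqrt(2)*sqrt(v) (p(v) = sqrt(2*v) = sqrt(2)*sqrt(v))
G(P) = 1/P (G(P) = P/P**2 = 1/P)
X(g) = 2*I*g*sqrt(2) (X(g) = (sqrt(2)*sqrt(-4))*g = (sqrt(2)*(2*I))*g = (2*I*sqrt(2))*g = 2*I*g*sqrt(2))
1/X(G(Q)) = 1/(2*I*sqrt(2)/(1/14)) = 1/(2*I*14*sqrt(2)) = 1/(28*I*sqrt(2)) = -I*sqrt(2)/56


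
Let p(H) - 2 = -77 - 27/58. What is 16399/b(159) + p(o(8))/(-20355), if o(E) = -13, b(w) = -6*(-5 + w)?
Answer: -3226075177/181810860 ≈ -17.744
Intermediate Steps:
b(w) = 30 - 6*w
p(H) = -4377/58 (p(H) = 2 + (-77 - 27/58) = 2 - 4493/58 = -4377/58)
16399/b(159) + p(o(8))/(-20355) = 16399/(30 - 6*159) - 4377/58/(-20355) = 16399/(30 - 954) - 4377/58*(-1/20355) = 16399/(-924) + 1459/393530 = 16399*(-1/924) + 1459/393530 = -16399/924 + 1459/393530 = -3226075177/181810860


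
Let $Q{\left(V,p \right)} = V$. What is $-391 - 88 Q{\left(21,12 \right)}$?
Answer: $-2239$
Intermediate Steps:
$-391 - 88 Q{\left(21,12 \right)} = -391 - 1848 = -2239$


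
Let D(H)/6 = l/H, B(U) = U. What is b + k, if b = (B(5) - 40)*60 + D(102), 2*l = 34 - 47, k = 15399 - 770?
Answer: 425973/34 ≈ 12529.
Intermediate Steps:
k = 14629
l = -13/2 (l = (34 - 47)/2 = (½)*(-13) = -13/2 ≈ -6.5000)
D(H) = -39/H (D(H) = 6*(-13/(2*H)) = -39/H)
b = -71413/34 (b = (5 - 40)*60 - 39/102 = -35*60 - 39*1/102 = -2100 - 13/34 = -71413/34 ≈ -2100.4)
b + k = -71413/34 + 14629 = 425973/34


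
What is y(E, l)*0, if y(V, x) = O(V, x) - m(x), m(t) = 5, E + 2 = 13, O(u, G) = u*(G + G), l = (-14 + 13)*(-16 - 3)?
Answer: 0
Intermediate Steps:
l = 19 (l = -1*(-19) = 19)
O(u, G) = 2*G*u (O(u, G) = u*(2*G) = 2*G*u)
E = 11 (E = -2 + 13 = 11)
y(V, x) = -5 + 2*V*x (y(V, x) = 2*x*V - 1*5 = 2*V*x - 5 = -5 + 2*V*x)
y(E, l)*0 = (-5 + 2*11*19)*0 = (-5 + 418)*0 = 413*0 = 0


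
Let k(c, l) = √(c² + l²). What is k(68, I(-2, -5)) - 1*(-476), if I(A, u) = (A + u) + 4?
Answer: 476 + √4633 ≈ 544.07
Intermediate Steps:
I(A, u) = 4 + A + u
k(68, I(-2, -5)) - 1*(-476) = √(68² + (4 - 2 - 5)²) - 1*(-476) = √(4624 + (-3)²) + 476 = √(4624 + 9) + 476 = √4633 + 476 = 476 + √4633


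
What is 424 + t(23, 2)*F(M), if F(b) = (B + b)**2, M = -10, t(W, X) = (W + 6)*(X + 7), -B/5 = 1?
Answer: 59149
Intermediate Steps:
B = -5 (B = -5*1 = -5)
t(W, X) = (6 + W)*(7 + X)
F(b) = (-5 + b)**2
424 + t(23, 2)*F(M) = 424 + (42 + 6*2 + 7*23 + 23*2)*(-5 - 10)**2 = 424 + (42 + 12 + 161 + 46)*(-15)**2 = 424 + 261*225 = 424 + 58725 = 59149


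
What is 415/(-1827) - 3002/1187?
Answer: -5977259/2168649 ≈ -2.7562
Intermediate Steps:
415/(-1827) - 3002/1187 = 415*(-1/1827) - 3002*1/1187 = -415/1827 - 3002/1187 = -5977259/2168649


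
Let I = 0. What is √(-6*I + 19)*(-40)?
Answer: -40*√19 ≈ -174.36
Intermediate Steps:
√(-6*I + 19)*(-40) = √(-6*0 + 19)*(-40) = √(0 + 19)*(-40) = √19*(-40) = -40*√19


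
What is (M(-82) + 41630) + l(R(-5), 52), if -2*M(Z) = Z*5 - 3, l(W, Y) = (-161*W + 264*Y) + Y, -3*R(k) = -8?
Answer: 331123/6 ≈ 55187.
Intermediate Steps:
R(k) = 8/3 (R(k) = -⅓*(-8) = 8/3)
l(W, Y) = -161*W + 265*Y
M(Z) = 3/2 - 5*Z/2 (M(Z) = -(Z*5 - 3)/2 = -(5*Z - 3)/2 = -(-3 + 5*Z)/2 = 3/2 - 5*Z/2)
(M(-82) + 41630) + l(R(-5), 52) = ((3/2 - 5/2*(-82)) + 41630) + (-161*8/3 + 265*52) = ((3/2 + 205) + 41630) + (-1288/3 + 13780) = (413/2 + 41630) + 40052/3 = 83673/2 + 40052/3 = 331123/6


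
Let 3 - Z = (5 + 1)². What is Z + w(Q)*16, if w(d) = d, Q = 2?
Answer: -1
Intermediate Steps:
Z = -33 (Z = 3 - (5 + 1)² = 3 - 1*6² = 3 - 1*36 = 3 - 36 = -33)
Z + w(Q)*16 = -33 + 2*16 = -33 + 32 = -1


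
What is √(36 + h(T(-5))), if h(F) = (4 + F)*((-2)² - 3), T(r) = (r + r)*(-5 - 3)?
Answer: 2*√30 ≈ 10.954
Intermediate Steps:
T(r) = -16*r (T(r) = (2*r)*(-8) = -16*r)
h(F) = 4 + F (h(F) = (4 + F)*(4 - 3) = (4 + F)*1 = 4 + F)
√(36 + h(T(-5))) = √(36 + (4 - 16*(-5))) = √(36 + (4 + 80)) = √(36 + 84) = √120 = 2*√30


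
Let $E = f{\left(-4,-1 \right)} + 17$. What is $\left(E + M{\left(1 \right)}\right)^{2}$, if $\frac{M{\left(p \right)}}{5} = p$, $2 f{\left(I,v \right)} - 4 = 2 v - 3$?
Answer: $\frac{1849}{4} \approx 462.25$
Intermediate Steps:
$f{\left(I,v \right)} = \frac{1}{2} + v$ ($f{\left(I,v \right)} = 2 + \frac{2 v - 3}{2} = 2 + \frac{-3 + 2 v}{2} = 2 + \left(- \frac{3}{2} + v\right) = \frac{1}{2} + v$)
$M{\left(p \right)} = 5 p$
$E = \frac{33}{2}$ ($E = \left(\frac{1}{2} - 1\right) + 17 = - \frac{1}{2} + 17 = \frac{33}{2} \approx 16.5$)
$\left(E + M{\left(1 \right)}\right)^{2} = \left(\frac{33}{2} + 5 \cdot 1\right)^{2} = \left(\frac{33}{2} + 5\right)^{2} = \left(\frac{43}{2}\right)^{2} = \frac{1849}{4}$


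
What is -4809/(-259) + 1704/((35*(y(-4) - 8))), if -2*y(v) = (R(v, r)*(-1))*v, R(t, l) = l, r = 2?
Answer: 18791/1295 ≈ 14.510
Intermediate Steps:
y(v) = v (y(v) = -2*(-1)*v/2 = -(-1)*v = v)
-4809/(-259) + 1704/((35*(y(-4) - 8))) = -4809/(-259) + 1704/((35*(-4 - 8))) = -4809*(-1/259) + 1704/((35*(-12))) = 687/37 + 1704/(-420) = 687/37 + 1704*(-1/420) = 687/37 - 142/35 = 18791/1295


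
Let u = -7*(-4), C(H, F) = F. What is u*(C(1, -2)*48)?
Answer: -2688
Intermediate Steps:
u = 28
u*(C(1, -2)*48) = 28*(-2*48) = 28*(-96) = -2688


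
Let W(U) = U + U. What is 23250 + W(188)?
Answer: 23626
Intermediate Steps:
W(U) = 2*U
23250 + W(188) = 23250 + 2*188 = 23250 + 376 = 23626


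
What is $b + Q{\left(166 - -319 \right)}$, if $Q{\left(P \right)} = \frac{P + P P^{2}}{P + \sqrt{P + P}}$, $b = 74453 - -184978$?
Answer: $\frac{239389783}{483} - \frac{235226 \sqrt{970}}{483} \approx 4.8046 \cdot 10^{5}$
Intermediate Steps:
$b = 259431$ ($b = 74453 + 184978 = 259431$)
$Q{\left(P \right)} = \frac{P + P^{3}}{P + \sqrt{2} \sqrt{P}}$ ($Q{\left(P \right)} = \frac{P + P^{3}}{P + \sqrt{2 P}} = \frac{P + P^{3}}{P + \sqrt{2} \sqrt{P}}$)
$b + Q{\left(166 - -319 \right)} = 259431 + \frac{\left(166 - -319\right) + \left(166 - -319\right)^{3}}{\left(166 - -319\right) + \sqrt{2} \sqrt{166 - -319}} = 259431 + \frac{\left(166 + 319\right) + \left(166 + 319\right)^{3}}{\left(166 + 319\right) + \sqrt{2} \sqrt{166 + 319}} = 259431 + \frac{485 + 485^{3}}{485 + \sqrt{2} \sqrt{485}} = 259431 + \frac{485 + 114084125}{485 + \sqrt{970}} = 259431 + \frac{1}{485 + \sqrt{970}} \cdot 114084610 = 259431 + \frac{114084610}{485 + \sqrt{970}}$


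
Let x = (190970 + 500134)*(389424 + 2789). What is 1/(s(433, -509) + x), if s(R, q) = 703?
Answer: 1/271059973855 ≈ 3.6892e-12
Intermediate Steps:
x = 271059973152 (x = 691104*392213 = 271059973152)
1/(s(433, -509) + x) = 1/(703 + 271059973152) = 1/271059973855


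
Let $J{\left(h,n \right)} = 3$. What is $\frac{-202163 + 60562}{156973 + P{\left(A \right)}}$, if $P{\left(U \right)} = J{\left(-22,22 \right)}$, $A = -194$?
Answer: $- \frac{141601}{156976} \approx -0.90205$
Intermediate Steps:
$P{\left(U \right)} = 3$
$\frac{-202163 + 60562}{156973 + P{\left(A \right)}} = \frac{-202163 + 60562}{156973 + 3} = - \frac{141601}{156976}$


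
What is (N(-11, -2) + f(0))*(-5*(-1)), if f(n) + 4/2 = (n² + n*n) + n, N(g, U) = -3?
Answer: -25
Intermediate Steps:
f(n) = -2 + n + 2*n² (f(n) = -2 + ((n² + n*n) + n) = -2 + ((n² + n²) + n) = -2 + (2*n² + n) = -2 + (n + 2*n²) = -2 + n + 2*n²)
(N(-11, -2) + f(0))*(-5*(-1)) = (-3 + (-2 + 0 + 2*0²))*(-5*(-1)) = (-3 + (-2 + 0 + 2*0))*5 = (-3 + (-2 + 0 + 0))*5 = (-3 - 2)*5 = -5*5 = -25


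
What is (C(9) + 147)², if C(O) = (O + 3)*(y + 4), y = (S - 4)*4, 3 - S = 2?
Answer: 2601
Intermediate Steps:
S = 1 (S = 3 - 1*2 = 3 - 2 = 1)
y = -12 (y = (1 - 4)*4 = -3*4 = -12)
C(O) = -24 - 8*O (C(O) = (O + 3)*(-12 + 4) = (3 + O)*(-8) = -24 - 8*O)
(C(9) + 147)² = ((-24 - 8*9) + 147)² = ((-24 - 72) + 147)² = (-96 + 147)² = 51² = 2601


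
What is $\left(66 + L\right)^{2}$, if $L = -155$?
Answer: $7921$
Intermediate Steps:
$\left(66 + L\right)^{2} = \left(66 - 155\right)^{2} = \left(-89\right)^{2} = 7921$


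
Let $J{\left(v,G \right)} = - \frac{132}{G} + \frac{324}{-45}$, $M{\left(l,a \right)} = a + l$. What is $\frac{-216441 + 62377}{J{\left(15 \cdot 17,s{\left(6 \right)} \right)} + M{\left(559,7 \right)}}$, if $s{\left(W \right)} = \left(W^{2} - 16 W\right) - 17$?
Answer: $- \frac{2696120}{9809} \approx -274.86$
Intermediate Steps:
$s{\left(W \right)} = -17 + W^{2} - 16 W$
$J{\left(v,G \right)} = - \frac{36}{5} - \frac{132}{G}$ ($J{\left(v,G \right)} = - \frac{132}{G} + 324 \left(- \frac{1}{45}\right) = - \frac{132}{G} - \frac{36}{5} = - \frac{36}{5} - \frac{132}{G}$)
$\frac{-216441 + 62377}{J{\left(15 \cdot 17,s{\left(6 \right)} \right)} + M{\left(559,7 \right)}} = \frac{-216441 + 62377}{\left(- \frac{36}{5} - \frac{132}{-17 + 6^{2} - 96}\right) + \left(7 + 559\right)} = - \frac{154064}{\left(- \frac{36}{5} - \frac{132}{-17 + 36 - 96}\right) + 566} = - \frac{154064}{\left(- \frac{36}{5} - \frac{132}{-77}\right) + 566} = - \frac{154064}{\left(- \frac{36}{5} - - \frac{12}{7}\right) + 566} = - \frac{154064}{\left(- \frac{36}{5} + \frac{12}{7}\right) + 566} = - \frac{154064}{- \frac{192}{35} + 566} = - \frac{154064}{\frac{19618}{35}} = \left(-154064\right) \frac{35}{19618} = - \frac{2696120}{9809}$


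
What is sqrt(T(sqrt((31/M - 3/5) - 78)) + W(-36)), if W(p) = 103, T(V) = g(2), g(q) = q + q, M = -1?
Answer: sqrt(107) ≈ 10.344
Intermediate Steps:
g(q) = 2*q
T(V) = 4 (T(V) = 2*2 = 4)
sqrt(T(sqrt((31/M - 3/5) - 78)) + W(-36)) = sqrt(4 + 103) = sqrt(107)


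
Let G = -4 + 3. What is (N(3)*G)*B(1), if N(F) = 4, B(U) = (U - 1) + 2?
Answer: -8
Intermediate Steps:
B(U) = 1 + U (B(U) = (-1 + U) + 2 = 1 + U)
G = -1
(N(3)*G)*B(1) = (4*(-1))*(1 + 1) = -4*2 = -8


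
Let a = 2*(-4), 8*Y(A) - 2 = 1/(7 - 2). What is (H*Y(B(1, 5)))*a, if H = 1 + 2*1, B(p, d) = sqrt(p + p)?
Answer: -33/5 ≈ -6.6000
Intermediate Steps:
B(p, d) = sqrt(2)*sqrt(p) (B(p, d) = sqrt(2*p) = sqrt(2)*sqrt(p))
Y(A) = 11/40 (Y(A) = 1/4 + 1/(8*(7 - 2)) = 1/4 + (1/8)/5 = 1/4 + (1/8)*(1/5) = 1/4 + 1/40 = 11/40)
a = -8
H = 3 (H = 1 + 2 = 3)
(H*Y(B(1, 5)))*a = (3*(11/40))*(-8) = (33/40)*(-8) = -33/5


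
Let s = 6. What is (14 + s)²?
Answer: 400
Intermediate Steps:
(14 + s)² = (14 + 6)² = 20² = 400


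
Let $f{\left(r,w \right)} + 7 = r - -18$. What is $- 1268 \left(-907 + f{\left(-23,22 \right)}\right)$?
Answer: $1165292$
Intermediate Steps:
$f{\left(r,w \right)} = 11 + r$ ($f{\left(r,w \right)} = -7 + \left(r - -18\right) = -7 + \left(r + 18\right) = -7 + \left(18 + r\right) = 11 + r$)
$- 1268 \left(-907 + f{\left(-23,22 \right)}\right) = - 1268 \left(-907 + \left(11 - 23\right)\right) = - 1268 \left(-907 - 12\right) = \left(-1268\right) \left(-919\right) = 1165292$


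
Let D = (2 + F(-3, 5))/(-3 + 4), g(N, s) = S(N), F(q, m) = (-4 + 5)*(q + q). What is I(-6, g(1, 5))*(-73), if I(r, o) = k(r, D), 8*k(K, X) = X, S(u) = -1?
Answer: 73/2 ≈ 36.500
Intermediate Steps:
F(q, m) = 2*q (F(q, m) = 1*(2*q) = 2*q)
g(N, s) = -1
D = -4 (D = (2 + 2*(-3))/(-3 + 4) = (2 - 6)/1 = -4*1 = -4)
k(K, X) = X/8
I(r, o) = -½ (I(r, o) = (⅛)*(-4) = -½)
I(-6, g(1, 5))*(-73) = -½*(-73) = 73/2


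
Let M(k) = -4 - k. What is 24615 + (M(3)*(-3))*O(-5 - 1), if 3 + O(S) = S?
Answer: 24426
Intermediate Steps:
O(S) = -3 + S
24615 + (M(3)*(-3))*O(-5 - 1) = 24615 + ((-4 - 1*3)*(-3))*(-3 + (-5 - 1)) = 24615 + ((-4 - 3)*(-3))*(-3 - 6) = 24615 - 7*(-3)*(-9) = 24615 + 21*(-9) = 24615 - 189 = 24426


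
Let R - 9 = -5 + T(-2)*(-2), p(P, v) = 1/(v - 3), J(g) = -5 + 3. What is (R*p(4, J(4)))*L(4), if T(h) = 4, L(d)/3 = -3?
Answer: -36/5 ≈ -7.2000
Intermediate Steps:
J(g) = -2
L(d) = -9 (L(d) = 3*(-3) = -9)
p(P, v) = 1/(-3 + v)
R = -4 (R = 9 + (-5 + 4*(-2)) = 9 + (-5 - 8) = 9 - 13 = -4)
(R*p(4, J(4)))*L(4) = -4/(-3 - 2)*(-9) = -4/(-5)*(-9) = -4*(-⅕)*(-9) = (⅘)*(-9) = -36/5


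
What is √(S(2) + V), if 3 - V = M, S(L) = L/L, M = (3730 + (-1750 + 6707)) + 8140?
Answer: I*√16823 ≈ 129.7*I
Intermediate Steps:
M = 16827 (M = (3730 + 4957) + 8140 = 8687 + 8140 = 16827)
S(L) = 1
V = -16824 (V = 3 - 1*16827 = 3 - 16827 = -16824)
√(S(2) + V) = √(1 - 16824) = √(-16823) = I*√16823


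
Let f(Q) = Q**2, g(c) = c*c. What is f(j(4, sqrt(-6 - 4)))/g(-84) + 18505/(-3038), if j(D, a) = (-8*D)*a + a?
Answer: -815135/109368 ≈ -7.4531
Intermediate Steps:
g(c) = c**2
j(D, a) = a - 8*D*a (j(D, a) = -8*D*a + a = a - 8*D*a)
f(j(4, sqrt(-6 - 4)))/g(-84) + 18505/(-3038) = (sqrt(-6 - 4)*(1 - 8*4))**2/((-84)**2) + 18505/(-3038) = (sqrt(-10)*(1 - 32))**2/7056 + 18505*(-1/3038) = ((I*sqrt(10))*(-31))**2*(1/7056) - 18505/3038 = (-31*I*sqrt(10))**2*(1/7056) - 18505/3038 = -9610*1/7056 - 18505/3038 = -4805/3528 - 18505/3038 = -815135/109368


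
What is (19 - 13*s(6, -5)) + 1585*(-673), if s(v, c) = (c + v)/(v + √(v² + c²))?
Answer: -26667072/25 - 13*√61/25 ≈ -1.0667e+6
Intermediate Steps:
s(v, c) = (c + v)/(v + √(c² + v²))
(19 - 13*s(6, -5)) + 1585*(-673) = (19 - 13*(-5 + 6)/(6 + √((-5)² + 6²))) + 1585*(-673) = (19 - 13/(6 + √(25 + 36))) - 1066705 = (19 - 13/(6 + √61)) - 1066705 = -1066686 - 13/(6 + √61)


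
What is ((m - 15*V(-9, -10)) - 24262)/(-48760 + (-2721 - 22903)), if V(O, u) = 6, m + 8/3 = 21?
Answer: 73001/223152 ≈ 0.32714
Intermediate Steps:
m = 55/3 (m = -8/3 + 21 = 55/3 ≈ 18.333)
((m - 15*V(-9, -10)) - 24262)/(-48760 + (-2721 - 22903)) = ((55/3 - 15*6) - 24262)/(-48760 + (-2721 - 22903)) = ((55/3 - 90) - 24262)/(-48760 - 25624) = (-215/3 - 24262)/(-74384) = -73001/3*(-1/74384) = 73001/223152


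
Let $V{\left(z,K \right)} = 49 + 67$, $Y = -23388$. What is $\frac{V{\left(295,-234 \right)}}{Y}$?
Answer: $- \frac{29}{5847} \approx -0.0049598$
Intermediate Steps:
$V{\left(z,K \right)} = 116$
$\frac{V{\left(295,-234 \right)}}{Y} = \frac{116}{-23388} = 116 \left(- \frac{1}{23388}\right) = - \frac{29}{5847}$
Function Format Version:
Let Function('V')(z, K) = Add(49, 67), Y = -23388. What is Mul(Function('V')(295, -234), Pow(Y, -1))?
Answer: Rational(-29, 5847) ≈ -0.0049598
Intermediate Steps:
Function('V')(z, K) = 116
Mul(Function('V')(295, -234), Pow(Y, -1)) = Mul(116, Pow(-23388, -1)) = Mul(116, Rational(-1, 23388)) = Rational(-29, 5847)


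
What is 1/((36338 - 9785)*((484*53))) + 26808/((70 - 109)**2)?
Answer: 2028881733641/115112246964 ≈ 17.625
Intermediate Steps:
1/((36338 - 9785)*((484*53))) + 26808/((70 - 109)**2) = 1/(26553*25652) + 26808/((-39)**2) = (1/26553)*(1/25652) + 26808/1521 = 1/681137556 + 26808*(1/1521) = 1/681137556 + 8936/507 = 2028881733641/115112246964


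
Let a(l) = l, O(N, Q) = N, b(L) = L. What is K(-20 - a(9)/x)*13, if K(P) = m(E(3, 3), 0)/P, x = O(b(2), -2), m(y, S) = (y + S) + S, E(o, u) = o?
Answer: -78/49 ≈ -1.5918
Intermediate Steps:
m(y, S) = y + 2*S (m(y, S) = (S + y) + S = y + 2*S)
x = 2
K(P) = 3/P (K(P) = (3 + 2*0)/P = (3 + 0)/P = 3/P)
K(-20 - a(9)/x)*13 = (3/(-20 - 9/2))*13 = (3/(-49/2))*13 = (3*(-2/49))*13 = -6/49*13 = -78/49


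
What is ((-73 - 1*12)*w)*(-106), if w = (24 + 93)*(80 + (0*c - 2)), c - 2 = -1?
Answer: 82225260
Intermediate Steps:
c = 1 (c = 2 - 1 = 1)
w = 9126 (w = (24 + 93)*(80 + (0*1 - 2)) = 117*(80 + (0 - 2)) = 117*(80 - 2) = 117*78 = 9126)
((-73 - 1*12)*w)*(-106) = ((-73 - 1*12)*9126)*(-106) = ((-73 - 12)*9126)*(-106) = -85*9126*(-106) = -775710*(-106) = 82225260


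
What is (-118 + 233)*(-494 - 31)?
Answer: -60375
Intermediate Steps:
(-118 + 233)*(-494 - 31) = 115*(-525) = -60375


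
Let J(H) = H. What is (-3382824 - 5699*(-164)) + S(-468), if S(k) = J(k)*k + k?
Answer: -2229632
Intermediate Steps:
S(k) = k + k² (S(k) = k*k + k = k² + k = k + k²)
(-3382824 - 5699*(-164)) + S(-468) = (-3382824 - 5699*(-164)) - 468*(1 - 468) = (-3382824 + 934636) - 468*(-467) = -2448188 + 218556 = -2229632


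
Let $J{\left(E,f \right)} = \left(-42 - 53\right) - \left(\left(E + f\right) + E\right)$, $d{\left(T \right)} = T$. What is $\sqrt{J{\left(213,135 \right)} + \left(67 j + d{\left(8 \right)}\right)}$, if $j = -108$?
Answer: $6 i \sqrt{219} \approx 88.792 i$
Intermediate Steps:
$J{\left(E,f \right)} = -95 - f - 2 E$ ($J{\left(E,f \right)} = -95 - \left(f + 2 E\right) = -95 - f - 2 E$)
$\sqrt{J{\left(213,135 \right)} + \left(67 j + d{\left(8 \right)}\right)} = \sqrt{\left(-95 - 135 - 426\right) + \left(67 \left(-108\right) + 8\right)} = \sqrt{\left(-95 - 135 - 426\right) + \left(-7236 + 8\right)} = \sqrt{-656 - 7228} = \sqrt{-7884} = 6 i \sqrt{219}$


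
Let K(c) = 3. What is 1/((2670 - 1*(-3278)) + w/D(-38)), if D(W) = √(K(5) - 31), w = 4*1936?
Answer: 10409/65660828 + 242*I*√7/16415207 ≈ 0.00015853 + 3.9005e-5*I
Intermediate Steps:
w = 7744
D(W) = 2*I*√7 (D(W) = √(3 - 31) = √(-28) = 2*I*√7)
1/((2670 - 1*(-3278)) + w/D(-38)) = 1/((2670 - 1*(-3278)) + 7744/((2*I*√7))) = 1/((2670 + 3278) + 7744*(-I*√7/14)) = 1/(5948 - 3872*I*√7/7)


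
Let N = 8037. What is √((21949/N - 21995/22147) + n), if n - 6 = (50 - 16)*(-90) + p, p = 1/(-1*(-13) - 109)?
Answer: 7*I*√6353115177872518/10099032 ≈ 55.247*I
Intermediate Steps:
p = -1/96 (p = 1/(13 - 109) = 1/(-96) = -1/96 ≈ -0.010417)
n = -293185/96 (n = 6 + ((50 - 16)*(-90) - 1/96) = 6 + (34*(-90) - 1/96) = 6 + (-3060 - 1/96) = 6 - 293761/96 = -293185/96 ≈ -3054.0)
√((21949/N - 21995/22147) + n) = √((21949/8037 - 21995/22147) - 293185/96) = √((21949*(1/8037) - 21995*1/22147) - 293185/96) = √((467/171 - 21995/22147) - 293185/96) = √(6581504/3787137 - 293185/96) = √(-369899978987/121188384) = 7*I*√6353115177872518/10099032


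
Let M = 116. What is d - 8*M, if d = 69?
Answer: -859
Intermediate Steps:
d - 8*M = 69 - 8*116 = 69 - 928 = -859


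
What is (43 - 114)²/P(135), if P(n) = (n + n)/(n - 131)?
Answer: 10082/135 ≈ 74.682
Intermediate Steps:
P(n) = 2*n/(-131 + n) (P(n) = (2*n)/(-131 + n) = 2*n/(-131 + n))
(43 - 114)²/P(135) = (43 - 114)²/((2*135/(-131 + 135))) = (-71)²/((2*135/4)) = 5041/((2*135*(¼))) = 5041/(135/2) = 5041*(2/135) = 10082/135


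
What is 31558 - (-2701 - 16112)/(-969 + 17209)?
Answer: 512520733/16240 ≈ 31559.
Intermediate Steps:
31558 - (-2701 - 16112)/(-969 + 17209) = 31558 - (-18813)/16240 = 31558 - 1*(-18813/16240) = 31558 + 18813/16240 = 512520733/16240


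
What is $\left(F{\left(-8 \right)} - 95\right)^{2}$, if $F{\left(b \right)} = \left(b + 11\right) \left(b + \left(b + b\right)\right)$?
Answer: $27889$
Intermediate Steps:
$F{\left(b \right)} = 3 b \left(11 + b\right)$ ($F{\left(b \right)} = \left(11 + b\right) \left(b + 2 b\right) = \left(11 + b\right) 3 b = 3 b \left(11 + b\right)$)
$\left(F{\left(-8 \right)} - 95\right)^{2} = \left(3 \left(-8\right) \left(11 - 8\right) - 95\right)^{2} = \left(3 \left(-8\right) 3 - 95\right)^{2} = \left(-72 - 95\right)^{2} = \left(-167\right)^{2} = 27889$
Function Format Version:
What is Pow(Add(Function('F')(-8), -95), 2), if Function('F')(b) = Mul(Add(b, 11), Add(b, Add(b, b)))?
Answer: 27889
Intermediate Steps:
Function('F')(b) = Mul(3, b, Add(11, b)) (Function('F')(b) = Mul(Add(11, b), Add(b, Mul(2, b))) = Mul(Add(11, b), Mul(3, b)) = Mul(3, b, Add(11, b)))
Pow(Add(Function('F')(-8), -95), 2) = Pow(Add(Mul(3, -8, Add(11, -8)), -95), 2) = Pow(Add(Mul(3, -8, 3), -95), 2) = Pow(Add(-72, -95), 2) = Pow(-167, 2) = 27889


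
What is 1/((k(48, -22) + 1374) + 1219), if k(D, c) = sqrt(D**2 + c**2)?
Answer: 2593/6720861 - 2*sqrt(697)/6720861 ≈ 0.00037796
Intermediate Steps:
1/((k(48, -22) + 1374) + 1219) = 1/((sqrt(48**2 + (-22)**2) + 1374) + 1219) = 1/((sqrt(2304 + 484) + 1374) + 1219) = 1/((sqrt(2788) + 1374) + 1219) = 1/((2*sqrt(697) + 1374) + 1219) = 1/((1374 + 2*sqrt(697)) + 1219) = 1/(2593 + 2*sqrt(697))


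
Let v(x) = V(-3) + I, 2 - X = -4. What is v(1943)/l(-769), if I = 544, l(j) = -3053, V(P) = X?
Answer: -550/3053 ≈ -0.18015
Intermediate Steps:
X = 6 (X = 2 - 1*(-4) = 2 + 4 = 6)
V(P) = 6
v(x) = 550 (v(x) = 6 + 544 = 550)
v(1943)/l(-769) = 550/(-3053) = 550*(-1/3053) = -550/3053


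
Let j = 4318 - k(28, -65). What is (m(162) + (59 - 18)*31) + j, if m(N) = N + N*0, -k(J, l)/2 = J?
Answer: 5807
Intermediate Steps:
k(J, l) = -2*J
m(N) = N (m(N) = N + 0 = N)
j = 4374 (j = 4318 - (-2)*28 = 4318 - 1*(-56) = 4318 + 56 = 4374)
(m(162) + (59 - 18)*31) + j = (162 + (59 - 18)*31) + 4374 = (162 + 41*31) + 4374 = (162 + 1271) + 4374 = 1433 + 4374 = 5807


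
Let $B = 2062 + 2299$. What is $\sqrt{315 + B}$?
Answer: $2 \sqrt{1169} \approx 68.381$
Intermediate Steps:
$B = 4361$
$\sqrt{315 + B} = \sqrt{315 + 4361} = \sqrt{4676} = 2 \sqrt{1169}$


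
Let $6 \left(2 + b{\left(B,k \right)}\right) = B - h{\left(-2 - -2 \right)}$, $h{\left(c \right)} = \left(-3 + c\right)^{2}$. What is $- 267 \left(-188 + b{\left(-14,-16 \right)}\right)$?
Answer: $\frac{103507}{2} \approx 51754.0$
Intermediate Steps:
$b{\left(B,k \right)} = - \frac{7}{2} + \frac{B}{6}$ ($b{\left(B,k \right)} = -2 + \frac{B - \left(-3 - 0\right)^{2}}{6} = -2 + \frac{B - \left(-3 + \left(-2 + 2\right)\right)^{2}}{6} = -2 + \frac{B - \left(-3 + 0\right)^{2}}{6} = -2 + \frac{B - \left(-3\right)^{2}}{6} = -2 + \frac{B - 9}{6} = -2 + \frac{-9 + B}{6} = -2 + \left(- \frac{3}{2} + \frac{B}{6}\right) = - \frac{7}{2} + \frac{B}{6}$)
$- 267 \left(-188 + b{\left(-14,-16 \right)}\right) = - 267 \left(-188 + \left(- \frac{7}{2} + \frac{1}{6} \left(-14\right)\right)\right) = - 267 \left(-188 - \frac{35}{6}\right) = \left(-267\right) \left(- \frac{1163}{6}\right) = \frac{103507}{2}$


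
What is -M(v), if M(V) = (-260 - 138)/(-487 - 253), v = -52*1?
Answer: -199/370 ≈ -0.53784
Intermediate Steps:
v = -52
M(V) = 199/370 (M(V) = -398/(-740) = -398*(-1/740) = 199/370)
-M(v) = -1*199/370 = -199/370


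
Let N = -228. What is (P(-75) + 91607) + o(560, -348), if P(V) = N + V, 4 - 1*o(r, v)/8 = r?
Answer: 86856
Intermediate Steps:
o(r, v) = 32 - 8*r
P(V) = -228 + V
(P(-75) + 91607) + o(560, -348) = ((-228 - 75) + 91607) + (32 - 8*560) = (-303 + 91607) + (32 - 4480) = 91304 - 4448 = 86856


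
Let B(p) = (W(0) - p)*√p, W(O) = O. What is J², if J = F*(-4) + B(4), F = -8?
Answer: 576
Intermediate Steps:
B(p) = -p^(3/2) (B(p) = (0 - p)*√p = (-p)*√p = -p^(3/2))
J = 24 (J = -8*(-4) - 4^(3/2) = 32 - 1*8 = 32 - 8 = 24)
J² = 24² = 576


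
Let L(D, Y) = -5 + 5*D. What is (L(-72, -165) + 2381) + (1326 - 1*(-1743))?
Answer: 5085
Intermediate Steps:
(L(-72, -165) + 2381) + (1326 - 1*(-1743)) = ((-5 + 5*(-72)) + 2381) + (1326 - 1*(-1743)) = ((-5 - 360) + 2381) + (1326 + 1743) = (-365 + 2381) + 3069 = 2016 + 3069 = 5085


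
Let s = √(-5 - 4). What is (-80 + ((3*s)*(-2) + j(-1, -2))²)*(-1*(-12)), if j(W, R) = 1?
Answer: -4836 - 432*I ≈ -4836.0 - 432.0*I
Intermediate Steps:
s = 3*I (s = √(-9) = 3*I ≈ 3.0*I)
(-80 + ((3*s)*(-2) + j(-1, -2))²)*(-1*(-12)) = (-80 + ((3*(3*I))*(-2) + 1)²)*(-1*(-12)) = (-80 + ((9*I)*(-2) + 1)²)*12 = (-80 + (-18*I + 1)²)*12 = (-80 + (1 - 18*I)²)*12 = -960 + 12*(1 - 18*I)²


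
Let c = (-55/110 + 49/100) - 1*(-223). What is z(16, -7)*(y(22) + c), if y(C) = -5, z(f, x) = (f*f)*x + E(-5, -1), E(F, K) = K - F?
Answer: -9744153/25 ≈ -3.8977e+5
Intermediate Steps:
z(f, x) = 4 + x*f² (z(f, x) = (f*f)*x + (-1 - 1*(-5)) = f²*x + (-1 + 5) = x*f² + 4 = 4 + x*f²)
c = 22299/100 (c = (-55*1/110 + 49*(1/100)) + 223 = (-½ + 49/100) + 223 = -1/100 + 223 = 22299/100 ≈ 222.99)
z(16, -7)*(y(22) + c) = (4 - 7*16²)*(-5 + 22299/100) = (4 - 7*256)*(21799/100) = (4 - 1792)*(21799/100) = -1788*21799/100 = -9744153/25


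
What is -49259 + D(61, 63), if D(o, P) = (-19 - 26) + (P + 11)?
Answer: -49230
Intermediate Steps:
D(o, P) = -34 + P (D(o, P) = -45 + (11 + P) = -34 + P)
-49259 + D(61, 63) = -49259 + (-34 + 63) = -49259 + 29 = -49230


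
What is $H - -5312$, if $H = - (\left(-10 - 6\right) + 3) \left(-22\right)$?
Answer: $5026$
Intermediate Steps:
$H = -286$ ($H = - (-16 + 3) \left(-22\right) = \left(-1\right) \left(-13\right) \left(-22\right) = 13 \left(-22\right) = -286$)
$H - -5312 = -286 - -5312 = -286 + 5312 = 5026$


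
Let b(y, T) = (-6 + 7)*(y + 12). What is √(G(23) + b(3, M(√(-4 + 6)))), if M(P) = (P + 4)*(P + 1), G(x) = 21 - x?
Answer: √13 ≈ 3.6056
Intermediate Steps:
M(P) = (1 + P)*(4 + P) (M(P) = (4 + P)*(1 + P) = (1 + P)*(4 + P))
b(y, T) = 12 + y (b(y, T) = 1*(12 + y) = 12 + y)
√(G(23) + b(3, M(√(-4 + 6)))) = √((21 - 1*23) + (12 + 3)) = √((21 - 23) + 15) = √(-2 + 15) = √13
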